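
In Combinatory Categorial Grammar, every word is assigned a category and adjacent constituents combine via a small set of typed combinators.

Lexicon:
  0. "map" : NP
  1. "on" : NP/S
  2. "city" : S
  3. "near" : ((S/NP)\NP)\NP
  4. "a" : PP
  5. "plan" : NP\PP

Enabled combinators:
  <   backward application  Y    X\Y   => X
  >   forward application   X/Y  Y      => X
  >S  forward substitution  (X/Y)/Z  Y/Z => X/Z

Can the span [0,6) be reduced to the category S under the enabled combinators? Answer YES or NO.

[0,6] S   >
  [0,4] S/NP   <
    [0,1] "map" : NP
    [1,4] (S/NP)\NP   <
      [1,3] NP   >
        [1,2] "on" : NP/S
        [2,3] "city" : S
      [3,4] "near" : ((S/NP)\NP)\NP
  [4,6] NP   <
    [4,5] "a" : PP
    [5,6] "plan" : NP\PP

YES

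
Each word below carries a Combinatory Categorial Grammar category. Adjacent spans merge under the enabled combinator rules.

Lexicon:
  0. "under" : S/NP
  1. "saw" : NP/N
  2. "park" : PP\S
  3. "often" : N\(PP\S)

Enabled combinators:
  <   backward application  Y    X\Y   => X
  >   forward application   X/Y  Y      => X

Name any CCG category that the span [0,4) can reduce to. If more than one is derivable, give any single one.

[0,4] S   >
  [0,1] "under" : S/NP
  [1,4] NP   >
    [1,2] "saw" : NP/N
    [2,4] N   <
      [2,3] "park" : PP\S
      [3,4] "often" : N\(PP\S)

S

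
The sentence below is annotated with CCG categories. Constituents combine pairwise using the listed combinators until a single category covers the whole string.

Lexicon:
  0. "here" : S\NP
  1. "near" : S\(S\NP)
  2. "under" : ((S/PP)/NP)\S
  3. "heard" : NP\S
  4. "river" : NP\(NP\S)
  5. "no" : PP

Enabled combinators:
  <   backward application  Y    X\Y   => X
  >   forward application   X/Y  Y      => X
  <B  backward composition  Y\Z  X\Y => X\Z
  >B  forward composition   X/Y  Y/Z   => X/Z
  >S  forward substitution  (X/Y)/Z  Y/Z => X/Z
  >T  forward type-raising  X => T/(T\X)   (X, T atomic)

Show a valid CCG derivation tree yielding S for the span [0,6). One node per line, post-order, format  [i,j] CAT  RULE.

[0,6] S   >
  [0,5] S/PP   >
    [0,3] (S/PP)/NP   <
      [0,2] S   <
        [0,1] "here" : S\NP
        [1,2] "near" : S\(S\NP)
      [2,3] "under" : ((S/PP)/NP)\S
    [3,5] NP   <
      [3,4] "heard" : NP\S
      [4,5] "river" : NP\(NP\S)
  [5,6] "no" : PP

[0,1] S\NP  lex  "here"
[1,2] S\(S\NP)  lex  "near"
[0,2] S  <  k=1
[2,3] ((S/PP)/NP)\S  lex  "under"
[0,3] (S/PP)/NP  <  k=2
[3,4] NP\S  lex  "heard"
[4,5] NP\(NP\S)  lex  "river"
[3,5] NP  <  k=4
[0,5] S/PP  >  k=3
[5,6] PP  lex  "no"
[0,6] S  >  k=5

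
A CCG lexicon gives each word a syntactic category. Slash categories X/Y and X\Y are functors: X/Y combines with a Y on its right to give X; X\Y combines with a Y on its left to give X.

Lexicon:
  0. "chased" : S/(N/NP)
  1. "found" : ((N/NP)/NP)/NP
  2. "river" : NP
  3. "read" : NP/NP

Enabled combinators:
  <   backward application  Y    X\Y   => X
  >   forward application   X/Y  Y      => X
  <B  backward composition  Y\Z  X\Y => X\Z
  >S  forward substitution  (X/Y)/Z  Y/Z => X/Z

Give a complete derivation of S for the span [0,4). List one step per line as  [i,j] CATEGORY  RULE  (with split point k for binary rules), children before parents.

[0,4] S   >
  [0,1] "chased" : S/(N/NP)
  [1,4] N/NP   >S
    [1,3] (N/NP)/NP   >
      [1,2] "found" : ((N/NP)/NP)/NP
      [2,3] "river" : NP
    [3,4] "read" : NP/NP

[0,1] S/(N/NP)  lex  "chased"
[1,2] ((N/NP)/NP)/NP  lex  "found"
[2,3] NP  lex  "river"
[1,3] (N/NP)/NP  >  k=2
[3,4] NP/NP  lex  "read"
[1,4] N/NP  >S  k=3
[0,4] S  >  k=1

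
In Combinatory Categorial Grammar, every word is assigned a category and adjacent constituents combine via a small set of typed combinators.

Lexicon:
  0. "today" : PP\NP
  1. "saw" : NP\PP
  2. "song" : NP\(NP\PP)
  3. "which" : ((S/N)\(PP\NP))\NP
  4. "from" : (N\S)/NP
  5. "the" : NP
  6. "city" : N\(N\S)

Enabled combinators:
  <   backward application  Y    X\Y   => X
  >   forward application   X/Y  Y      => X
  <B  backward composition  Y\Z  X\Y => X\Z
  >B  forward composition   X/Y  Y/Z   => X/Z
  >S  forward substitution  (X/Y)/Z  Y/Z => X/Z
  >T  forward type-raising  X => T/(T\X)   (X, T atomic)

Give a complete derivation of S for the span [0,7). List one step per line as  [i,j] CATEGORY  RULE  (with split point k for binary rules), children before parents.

[0,1] PP\NP  lex  "today"
[1,2] NP\PP  lex  "saw"
[2,3] NP\(NP\PP)  lex  "song"
[1,3] NP  <  k=2
[3,4] ((S/N)\(PP\NP))\NP  lex  "which"
[1,4] (S/N)\(PP\NP)  <  k=3
[0,4] S/N  <  k=1
[4,5] (N\S)/NP  lex  "from"
[5,6] NP  lex  "the"
[4,6] N\S  >  k=5
[6,7] N\(N\S)  lex  "city"
[4,7] N  <  k=6
[0,7] S  >  k=4

[0,7] S   >
  [0,4] S/N   <
    [0,1] "today" : PP\NP
    [1,4] (S/N)\(PP\NP)   <
      [1,3] NP   <
        [1,2] "saw" : NP\PP
        [2,3] "song" : NP\(NP\PP)
      [3,4] "which" : ((S/N)\(PP\NP))\NP
  [4,7] N   <
    [4,6] N\S   >
      [4,5] "from" : (N\S)/NP
      [5,6] "the" : NP
    [6,7] "city" : N\(N\S)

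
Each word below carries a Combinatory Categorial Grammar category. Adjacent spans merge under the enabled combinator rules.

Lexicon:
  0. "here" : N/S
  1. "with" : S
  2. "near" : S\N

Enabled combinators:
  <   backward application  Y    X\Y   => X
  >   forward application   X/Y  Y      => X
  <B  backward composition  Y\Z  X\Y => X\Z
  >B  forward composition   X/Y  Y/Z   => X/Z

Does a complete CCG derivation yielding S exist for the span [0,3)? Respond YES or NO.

YES

[0,3] S   <
  [0,2] N   >
    [0,1] "here" : N/S
    [1,2] "with" : S
  [2,3] "near" : S\N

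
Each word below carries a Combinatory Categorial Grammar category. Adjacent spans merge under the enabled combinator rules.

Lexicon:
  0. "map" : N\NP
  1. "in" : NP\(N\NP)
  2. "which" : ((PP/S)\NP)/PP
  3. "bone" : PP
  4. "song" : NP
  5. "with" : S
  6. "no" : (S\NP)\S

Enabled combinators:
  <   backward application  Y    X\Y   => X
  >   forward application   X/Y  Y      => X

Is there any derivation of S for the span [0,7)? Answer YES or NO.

N\NP NP\(N\NP) ((PP/S)\NP)/PP PP NP S (S\NP)\S
CKY chart[0,7] = {PP}; S ∉ chart

NO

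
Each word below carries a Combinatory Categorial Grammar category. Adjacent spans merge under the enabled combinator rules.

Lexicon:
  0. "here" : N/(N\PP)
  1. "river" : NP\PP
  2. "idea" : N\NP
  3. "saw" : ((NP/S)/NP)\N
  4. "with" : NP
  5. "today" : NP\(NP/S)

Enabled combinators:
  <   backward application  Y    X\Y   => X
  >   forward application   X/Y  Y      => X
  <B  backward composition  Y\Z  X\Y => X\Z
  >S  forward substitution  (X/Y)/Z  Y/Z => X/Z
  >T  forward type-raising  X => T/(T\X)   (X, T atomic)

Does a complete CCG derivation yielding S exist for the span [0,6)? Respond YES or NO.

NO

N/(N\PP) NP\PP N\NP ((NP/S)/NP)\N NP NP\(NP/S)
CKY chart[0,6] = {N/(N\NP), NP, NP/(NP\NP), PP/(PP\NP), S/(S\NP)}; S ∉ chart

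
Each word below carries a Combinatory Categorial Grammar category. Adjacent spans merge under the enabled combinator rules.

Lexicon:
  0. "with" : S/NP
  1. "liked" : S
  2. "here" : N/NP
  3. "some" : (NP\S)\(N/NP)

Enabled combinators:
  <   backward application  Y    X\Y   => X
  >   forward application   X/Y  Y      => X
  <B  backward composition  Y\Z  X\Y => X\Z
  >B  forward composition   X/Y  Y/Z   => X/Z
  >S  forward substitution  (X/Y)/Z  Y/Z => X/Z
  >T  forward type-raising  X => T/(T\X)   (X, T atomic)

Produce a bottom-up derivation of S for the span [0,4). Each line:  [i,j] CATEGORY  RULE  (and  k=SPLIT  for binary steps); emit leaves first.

[0,1] S/NP  lex  "with"
[1,2] S  lex  "liked"
[1,2] NP/(NP\S)  >T
[2,3] N/NP  lex  "here"
[3,4] (NP\S)\(N/NP)  lex  "some"
[2,4] NP\S  <  k=3
[1,4] NP  >  k=2
[0,4] S  >  k=1

[0,4] S   >
  [0,1] "with" : S/NP
  [1,4] NP   >
    [1,2] NP/(NP\S)   >T
      [1,2] "liked" : S
    [2,4] NP\S   <
      [2,3] "here" : N/NP
      [3,4] "some" : (NP\S)\(N/NP)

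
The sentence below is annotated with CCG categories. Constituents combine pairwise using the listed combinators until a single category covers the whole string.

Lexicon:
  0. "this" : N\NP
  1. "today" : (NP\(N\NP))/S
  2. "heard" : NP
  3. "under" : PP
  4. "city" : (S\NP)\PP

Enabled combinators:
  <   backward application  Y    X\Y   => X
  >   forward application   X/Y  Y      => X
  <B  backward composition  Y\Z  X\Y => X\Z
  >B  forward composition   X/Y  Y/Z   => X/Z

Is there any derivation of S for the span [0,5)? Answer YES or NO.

N\NP (NP\(N\NP))/S NP PP (S\NP)\PP
CKY chart[0,5] = {NP}; S ∉ chart

NO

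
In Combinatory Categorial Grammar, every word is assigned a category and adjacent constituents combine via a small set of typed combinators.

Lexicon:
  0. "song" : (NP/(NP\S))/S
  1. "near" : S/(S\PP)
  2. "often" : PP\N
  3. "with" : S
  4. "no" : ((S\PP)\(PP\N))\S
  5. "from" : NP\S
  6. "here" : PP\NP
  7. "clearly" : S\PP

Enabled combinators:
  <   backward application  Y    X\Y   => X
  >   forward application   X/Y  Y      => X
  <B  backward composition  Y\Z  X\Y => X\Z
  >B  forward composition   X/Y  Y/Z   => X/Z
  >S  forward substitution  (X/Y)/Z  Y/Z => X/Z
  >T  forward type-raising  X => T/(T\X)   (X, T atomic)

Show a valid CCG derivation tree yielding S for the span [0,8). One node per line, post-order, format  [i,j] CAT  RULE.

[0,1] (NP/(NP\S))/S  lex  "song"
[1,2] S/(S\PP)  lex  "near"
[2,3] PP\N  lex  "often"
[3,4] S  lex  "with"
[4,5] ((S\PP)\(PP\N))\S  lex  "no"
[3,5] (S\PP)\(PP\N)  <  k=4
[2,5] S\PP  <  k=3
[1,5] S  >  k=2
[0,5] NP/(NP\S)  >  k=1
[5,6] NP\S  lex  "from"
[0,6] NP  >  k=5
[6,7] PP\NP  lex  "here"
[7,8] S\PP  lex  "clearly"
[6,8] S\NP  <B  k=7
[0,8] S  <  k=6

[0,8] S   <
  [0,6] NP   >
    [0,5] NP/(NP\S)   >
      [0,1] "song" : (NP/(NP\S))/S
      [1,5] S   >
        [1,2] "near" : S/(S\PP)
        [2,5] S\PP   <
          [2,3] "often" : PP\N
          [3,5] (S\PP)\(PP\N)   <
            [3,4] "with" : S
            [4,5] "no" : ((S\PP)\(PP\N))\S
    [5,6] "from" : NP\S
  [6,8] S\NP   <B
    [6,7] "here" : PP\NP
    [7,8] "clearly" : S\PP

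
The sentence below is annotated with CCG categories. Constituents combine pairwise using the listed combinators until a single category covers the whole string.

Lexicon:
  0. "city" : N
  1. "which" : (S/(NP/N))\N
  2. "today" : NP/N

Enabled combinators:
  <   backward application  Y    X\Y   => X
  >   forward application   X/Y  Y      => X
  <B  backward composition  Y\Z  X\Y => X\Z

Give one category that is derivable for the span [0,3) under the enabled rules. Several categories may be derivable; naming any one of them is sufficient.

S

[0,3] S   >
  [0,2] S/(NP/N)   <
    [0,1] "city" : N
    [1,2] "which" : (S/(NP/N))\N
  [2,3] "today" : NP/N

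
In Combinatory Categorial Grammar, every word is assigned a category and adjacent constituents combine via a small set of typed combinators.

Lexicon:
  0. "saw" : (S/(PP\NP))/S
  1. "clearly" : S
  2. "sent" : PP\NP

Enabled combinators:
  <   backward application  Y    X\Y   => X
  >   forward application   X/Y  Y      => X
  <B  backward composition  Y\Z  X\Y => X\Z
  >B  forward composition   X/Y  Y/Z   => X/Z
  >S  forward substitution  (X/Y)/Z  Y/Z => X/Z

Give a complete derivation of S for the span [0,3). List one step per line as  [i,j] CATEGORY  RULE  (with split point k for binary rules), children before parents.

[0,1] (S/(PP\NP))/S  lex  "saw"
[1,2] S  lex  "clearly"
[0,2] S/(PP\NP)  >  k=1
[2,3] PP\NP  lex  "sent"
[0,3] S  >  k=2

[0,3] S   >
  [0,2] S/(PP\NP)   >
    [0,1] "saw" : (S/(PP\NP))/S
    [1,2] "clearly" : S
  [2,3] "sent" : PP\NP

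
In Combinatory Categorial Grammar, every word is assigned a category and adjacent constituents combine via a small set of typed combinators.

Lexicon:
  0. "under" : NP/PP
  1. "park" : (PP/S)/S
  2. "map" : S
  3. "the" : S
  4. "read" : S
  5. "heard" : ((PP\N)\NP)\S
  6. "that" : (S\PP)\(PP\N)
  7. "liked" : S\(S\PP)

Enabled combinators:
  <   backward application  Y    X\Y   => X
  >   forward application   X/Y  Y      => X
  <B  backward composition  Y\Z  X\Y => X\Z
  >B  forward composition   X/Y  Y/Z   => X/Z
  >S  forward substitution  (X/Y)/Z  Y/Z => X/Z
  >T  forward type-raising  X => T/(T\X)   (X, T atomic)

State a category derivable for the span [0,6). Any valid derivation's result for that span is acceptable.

PP\N

[0,8] S   <
  [0,7] S\PP   <
    [0,6] PP\N   <
      [0,4] NP   >
        [0,1] "under" : NP/PP
        [1,4] PP   >
          [1,3] PP/S   >
            [1,2] "park" : (PP/S)/S
            [2,3] "map" : S
          [3,4] "the" : S
      [4,6] (PP\N)\NP   <
        [4,5] "read" : S
        [5,6] "heard" : ((PP\N)\NP)\S
    [6,7] "that" : (S\PP)\(PP\N)
  [7,8] "liked" : S\(S\PP)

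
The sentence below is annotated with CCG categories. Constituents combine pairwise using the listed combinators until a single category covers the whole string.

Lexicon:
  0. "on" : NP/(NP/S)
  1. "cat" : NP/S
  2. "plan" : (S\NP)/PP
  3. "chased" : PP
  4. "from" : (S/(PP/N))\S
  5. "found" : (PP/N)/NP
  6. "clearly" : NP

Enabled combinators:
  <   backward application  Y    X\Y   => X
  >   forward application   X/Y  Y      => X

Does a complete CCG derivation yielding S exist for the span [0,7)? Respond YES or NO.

YES

[0,7] S   >
  [0,5] S/(PP/N)   <
    [0,4] S   <
      [0,2] NP   >
        [0,1] "on" : NP/(NP/S)
        [1,2] "cat" : NP/S
      [2,4] S\NP   >
        [2,3] "plan" : (S\NP)/PP
        [3,4] "chased" : PP
    [4,5] "from" : (S/(PP/N))\S
  [5,7] PP/N   >
    [5,6] "found" : (PP/N)/NP
    [6,7] "clearly" : NP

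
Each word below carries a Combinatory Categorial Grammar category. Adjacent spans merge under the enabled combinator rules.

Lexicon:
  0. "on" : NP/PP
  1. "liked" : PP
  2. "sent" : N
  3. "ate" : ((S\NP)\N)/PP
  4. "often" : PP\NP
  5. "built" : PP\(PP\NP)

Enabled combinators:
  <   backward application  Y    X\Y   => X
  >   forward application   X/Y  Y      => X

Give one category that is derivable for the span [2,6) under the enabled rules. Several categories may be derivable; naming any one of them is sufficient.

S\NP

[0,6] S   <
  [0,2] NP   >
    [0,1] "on" : NP/PP
    [1,2] "liked" : PP
  [2,6] S\NP   <
    [2,3] "sent" : N
    [3,6] (S\NP)\N   >
      [3,4] "ate" : ((S\NP)\N)/PP
      [4,6] PP   <
        [4,5] "often" : PP\NP
        [5,6] "built" : PP\(PP\NP)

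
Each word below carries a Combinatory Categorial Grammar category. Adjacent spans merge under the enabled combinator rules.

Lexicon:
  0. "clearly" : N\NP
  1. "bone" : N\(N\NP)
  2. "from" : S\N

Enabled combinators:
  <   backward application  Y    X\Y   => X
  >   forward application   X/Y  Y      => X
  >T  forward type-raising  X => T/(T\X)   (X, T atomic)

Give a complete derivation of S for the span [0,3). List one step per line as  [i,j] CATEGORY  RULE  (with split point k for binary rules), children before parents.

[0,1] N\NP  lex  "clearly"
[1,2] N\(N\NP)  lex  "bone"
[0,2] N  <  k=1
[2,3] S\N  lex  "from"
[0,3] S  <  k=2

[0,3] S   <
  [0,2] N   <
    [0,1] "clearly" : N\NP
    [1,2] "bone" : N\(N\NP)
  [2,3] "from" : S\N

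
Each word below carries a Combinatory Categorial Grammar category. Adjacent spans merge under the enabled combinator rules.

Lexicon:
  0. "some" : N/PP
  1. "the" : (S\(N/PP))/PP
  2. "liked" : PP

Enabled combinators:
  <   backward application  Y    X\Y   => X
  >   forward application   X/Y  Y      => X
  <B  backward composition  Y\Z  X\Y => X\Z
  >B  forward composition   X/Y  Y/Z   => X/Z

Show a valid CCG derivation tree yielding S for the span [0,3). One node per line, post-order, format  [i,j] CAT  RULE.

[0,1] N/PP  lex  "some"
[1,2] (S\(N/PP))/PP  lex  "the"
[2,3] PP  lex  "liked"
[1,3] S\(N/PP)  >  k=2
[0,3] S  <  k=1

[0,3] S   <
  [0,1] "some" : N/PP
  [1,3] S\(N/PP)   >
    [1,2] "the" : (S\(N/PP))/PP
    [2,3] "liked" : PP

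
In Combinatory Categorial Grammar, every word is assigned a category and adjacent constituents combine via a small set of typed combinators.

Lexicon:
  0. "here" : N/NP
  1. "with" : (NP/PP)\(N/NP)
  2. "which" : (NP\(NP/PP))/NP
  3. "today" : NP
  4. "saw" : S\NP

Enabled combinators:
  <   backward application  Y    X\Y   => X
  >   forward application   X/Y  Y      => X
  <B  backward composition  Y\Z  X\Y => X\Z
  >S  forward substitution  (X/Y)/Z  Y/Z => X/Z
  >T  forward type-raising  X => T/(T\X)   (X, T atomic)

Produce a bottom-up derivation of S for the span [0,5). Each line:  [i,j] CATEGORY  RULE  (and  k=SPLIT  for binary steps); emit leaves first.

[0,1] N/NP  lex  "here"
[1,2] (NP/PP)\(N/NP)  lex  "with"
[0,2] NP/PP  <  k=1
[2,3] (NP\(NP/PP))/NP  lex  "which"
[3,4] NP  lex  "today"
[2,4] NP\(NP/PP)  >  k=3
[0,4] NP  <  k=2
[4,5] S\NP  lex  "saw"
[0,5] S  <  k=4

[0,5] S   <
  [0,4] NP   <
    [0,2] NP/PP   <
      [0,1] "here" : N/NP
      [1,2] "with" : (NP/PP)\(N/NP)
    [2,4] NP\(NP/PP)   >
      [2,3] "which" : (NP\(NP/PP))/NP
      [3,4] "today" : NP
  [4,5] "saw" : S\NP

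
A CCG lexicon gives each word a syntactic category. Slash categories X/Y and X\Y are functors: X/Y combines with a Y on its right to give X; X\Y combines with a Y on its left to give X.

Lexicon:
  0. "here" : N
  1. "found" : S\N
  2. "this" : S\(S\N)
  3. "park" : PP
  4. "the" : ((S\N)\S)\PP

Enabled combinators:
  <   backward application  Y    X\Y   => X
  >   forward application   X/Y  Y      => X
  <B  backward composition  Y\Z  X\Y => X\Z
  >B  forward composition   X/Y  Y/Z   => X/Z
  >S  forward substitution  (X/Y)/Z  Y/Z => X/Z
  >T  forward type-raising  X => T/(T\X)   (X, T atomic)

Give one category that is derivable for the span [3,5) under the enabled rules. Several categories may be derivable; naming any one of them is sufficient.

[0,5] S   >
  [0,1] S/(S\N)   >T
    [0,1] "here" : N
  [1,5] S\N   <
    [1,3] S   <
      [1,2] "found" : S\N
      [2,3] "this" : S\(S\N)
    [3,5] (S\N)\S   <
      [3,4] "park" : PP
      [4,5] "the" : ((S\N)\S)\PP

(S\N)\S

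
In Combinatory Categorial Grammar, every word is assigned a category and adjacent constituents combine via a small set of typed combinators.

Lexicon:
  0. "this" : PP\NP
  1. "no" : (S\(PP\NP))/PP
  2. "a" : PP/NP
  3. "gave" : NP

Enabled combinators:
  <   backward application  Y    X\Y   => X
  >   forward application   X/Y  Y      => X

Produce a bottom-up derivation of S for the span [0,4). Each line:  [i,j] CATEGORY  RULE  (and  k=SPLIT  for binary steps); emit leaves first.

[0,1] PP\NP  lex  "this"
[1,2] (S\(PP\NP))/PP  lex  "no"
[2,3] PP/NP  lex  "a"
[3,4] NP  lex  "gave"
[2,4] PP  >  k=3
[1,4] S\(PP\NP)  >  k=2
[0,4] S  <  k=1

[0,4] S   <
  [0,1] "this" : PP\NP
  [1,4] S\(PP\NP)   >
    [1,2] "no" : (S\(PP\NP))/PP
    [2,4] PP   >
      [2,3] "a" : PP/NP
      [3,4] "gave" : NP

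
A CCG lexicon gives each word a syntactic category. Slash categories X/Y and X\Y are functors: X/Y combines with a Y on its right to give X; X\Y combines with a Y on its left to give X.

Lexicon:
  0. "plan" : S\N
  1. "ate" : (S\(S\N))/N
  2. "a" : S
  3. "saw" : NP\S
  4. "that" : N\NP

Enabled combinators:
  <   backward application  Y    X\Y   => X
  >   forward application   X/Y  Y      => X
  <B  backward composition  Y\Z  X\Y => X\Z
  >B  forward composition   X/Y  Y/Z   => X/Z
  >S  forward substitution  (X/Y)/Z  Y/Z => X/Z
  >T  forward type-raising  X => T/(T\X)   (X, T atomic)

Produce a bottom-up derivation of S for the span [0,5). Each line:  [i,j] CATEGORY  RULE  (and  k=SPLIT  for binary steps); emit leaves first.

[0,1] S\N  lex  "plan"
[1,2] (S\(S\N))/N  lex  "ate"
[2,3] S  lex  "a"
[2,3] N/(N\S)  >T
[3,4] NP\S  lex  "saw"
[4,5] N\NP  lex  "that"
[3,5] N\S  <B  k=4
[2,5] N  >  k=3
[1,5] S\(S\N)  >  k=2
[0,5] S  <  k=1

[0,5] S   <
  [0,1] "plan" : S\N
  [1,5] S\(S\N)   >
    [1,2] "ate" : (S\(S\N))/N
    [2,5] N   >
      [2,3] N/(N\S)   >T
        [2,3] "a" : S
      [3,5] N\S   <B
        [3,4] "saw" : NP\S
        [4,5] "that" : N\NP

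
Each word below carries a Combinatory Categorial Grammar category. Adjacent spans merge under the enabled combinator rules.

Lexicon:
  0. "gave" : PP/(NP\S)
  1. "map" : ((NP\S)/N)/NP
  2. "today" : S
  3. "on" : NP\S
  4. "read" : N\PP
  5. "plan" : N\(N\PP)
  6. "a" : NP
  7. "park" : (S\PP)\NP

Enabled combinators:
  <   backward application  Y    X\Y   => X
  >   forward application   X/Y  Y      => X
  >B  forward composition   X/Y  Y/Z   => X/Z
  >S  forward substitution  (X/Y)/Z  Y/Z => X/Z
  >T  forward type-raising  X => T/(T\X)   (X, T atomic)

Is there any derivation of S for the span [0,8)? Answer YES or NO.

YES

[0,8] S   <
  [0,6] PP   >
    [0,1] "gave" : PP/(NP\S)
    [1,6] NP\S   >
      [1,4] (NP\S)/N   >
        [1,2] "map" : ((NP\S)/N)/NP
        [2,4] NP   <
          [2,3] "today" : S
          [3,4] "on" : NP\S
      [4,6] N   <
        [4,5] "read" : N\PP
        [5,6] "plan" : N\(N\PP)
  [6,8] S\PP   <
    [6,7] "a" : NP
    [7,8] "park" : (S\PP)\NP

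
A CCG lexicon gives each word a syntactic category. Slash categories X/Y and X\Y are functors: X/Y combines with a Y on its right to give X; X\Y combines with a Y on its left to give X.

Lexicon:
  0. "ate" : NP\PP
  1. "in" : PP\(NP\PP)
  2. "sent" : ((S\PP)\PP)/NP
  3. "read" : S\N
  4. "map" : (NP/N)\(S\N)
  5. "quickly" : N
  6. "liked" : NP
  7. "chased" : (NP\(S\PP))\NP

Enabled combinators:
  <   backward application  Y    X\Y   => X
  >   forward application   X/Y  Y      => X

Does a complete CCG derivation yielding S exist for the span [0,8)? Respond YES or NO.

NP\PP PP\(NP\PP) ((S\PP)\PP)/NP S\N (NP/N)\(S\N) N NP (NP\(S\PP))\NP
CKY chart[0,8] = {NP}; S ∉ chart

NO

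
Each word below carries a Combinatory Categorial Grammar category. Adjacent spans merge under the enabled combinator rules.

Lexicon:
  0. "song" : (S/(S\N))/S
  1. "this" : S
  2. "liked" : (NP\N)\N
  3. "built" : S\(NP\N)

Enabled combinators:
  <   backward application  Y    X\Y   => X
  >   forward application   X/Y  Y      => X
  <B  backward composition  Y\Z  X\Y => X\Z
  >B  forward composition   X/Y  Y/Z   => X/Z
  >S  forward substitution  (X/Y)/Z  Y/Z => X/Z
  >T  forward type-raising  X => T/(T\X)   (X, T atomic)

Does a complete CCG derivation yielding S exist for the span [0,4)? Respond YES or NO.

YES

[0,4] S   >
  [0,2] S/(S\N)   >
    [0,1] "song" : (S/(S\N))/S
    [1,2] "this" : S
  [2,4] S\N   <B
    [2,3] "liked" : (NP\N)\N
    [3,4] "built" : S\(NP\N)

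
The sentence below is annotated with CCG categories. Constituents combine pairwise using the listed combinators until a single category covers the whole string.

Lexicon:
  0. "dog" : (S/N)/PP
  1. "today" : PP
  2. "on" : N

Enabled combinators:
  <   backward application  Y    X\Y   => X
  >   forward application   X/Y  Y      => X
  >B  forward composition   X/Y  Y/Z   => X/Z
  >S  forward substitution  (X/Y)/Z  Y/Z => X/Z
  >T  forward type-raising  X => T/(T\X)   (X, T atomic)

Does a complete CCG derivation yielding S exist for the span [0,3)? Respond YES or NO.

[0,3] S   >
  [0,2] S/N   >
    [0,1] "dog" : (S/N)/PP
    [1,2] "today" : PP
  [2,3] "on" : N

YES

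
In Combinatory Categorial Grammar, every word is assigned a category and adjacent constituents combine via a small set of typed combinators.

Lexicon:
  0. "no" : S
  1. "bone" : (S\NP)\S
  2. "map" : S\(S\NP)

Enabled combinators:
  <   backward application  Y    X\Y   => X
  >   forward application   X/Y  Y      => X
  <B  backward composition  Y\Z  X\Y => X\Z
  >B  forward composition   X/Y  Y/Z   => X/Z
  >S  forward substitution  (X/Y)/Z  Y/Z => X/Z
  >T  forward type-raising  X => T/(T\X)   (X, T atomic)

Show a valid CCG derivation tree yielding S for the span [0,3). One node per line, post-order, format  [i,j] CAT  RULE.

[0,3] S   <
  [0,2] S\NP   <
    [0,1] "no" : S
    [1,2] "bone" : (S\NP)\S
  [2,3] "map" : S\(S\NP)

[0,1] S  lex  "no"
[1,2] (S\NP)\S  lex  "bone"
[0,2] S\NP  <  k=1
[2,3] S\(S\NP)  lex  "map"
[0,3] S  <  k=2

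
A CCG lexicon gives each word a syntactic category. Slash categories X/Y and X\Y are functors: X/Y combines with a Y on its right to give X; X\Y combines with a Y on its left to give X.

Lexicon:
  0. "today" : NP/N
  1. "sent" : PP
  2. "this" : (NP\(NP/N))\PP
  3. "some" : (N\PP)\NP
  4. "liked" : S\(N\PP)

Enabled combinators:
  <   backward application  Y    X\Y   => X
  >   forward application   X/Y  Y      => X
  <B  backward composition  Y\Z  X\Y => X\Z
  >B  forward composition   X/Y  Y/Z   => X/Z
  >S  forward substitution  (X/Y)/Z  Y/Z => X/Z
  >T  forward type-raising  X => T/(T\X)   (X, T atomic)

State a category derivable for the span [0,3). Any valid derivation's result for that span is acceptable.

NP

[0,5] S   <
  [0,3] NP   <
    [0,1] "today" : NP/N
    [1,3] NP\(NP/N)   <
      [1,2] "sent" : PP
      [2,3] "this" : (NP\(NP/N))\PP
  [3,5] S\NP   <B
    [3,4] "some" : (N\PP)\NP
    [4,5] "liked" : S\(N\PP)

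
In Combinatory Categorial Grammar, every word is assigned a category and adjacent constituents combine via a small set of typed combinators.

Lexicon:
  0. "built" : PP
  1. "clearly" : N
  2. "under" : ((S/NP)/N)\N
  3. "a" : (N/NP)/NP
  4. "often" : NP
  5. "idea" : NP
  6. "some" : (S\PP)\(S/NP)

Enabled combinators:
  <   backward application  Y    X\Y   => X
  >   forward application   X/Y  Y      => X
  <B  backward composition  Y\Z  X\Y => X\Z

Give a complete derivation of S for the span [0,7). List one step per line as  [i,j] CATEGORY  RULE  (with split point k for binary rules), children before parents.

[0,1] PP  lex  "built"
[1,2] N  lex  "clearly"
[2,3] ((S/NP)/N)\N  lex  "under"
[1,3] (S/NP)/N  <  k=2
[3,4] (N/NP)/NP  lex  "a"
[4,5] NP  lex  "often"
[3,5] N/NP  >  k=4
[5,6] NP  lex  "idea"
[3,6] N  >  k=5
[1,6] S/NP  >  k=3
[6,7] (S\PP)\(S/NP)  lex  "some"
[1,7] S\PP  <  k=6
[0,7] S  <  k=1

[0,7] S   <
  [0,1] "built" : PP
  [1,7] S\PP   <
    [1,6] S/NP   >
      [1,3] (S/NP)/N   <
        [1,2] "clearly" : N
        [2,3] "under" : ((S/NP)/N)\N
      [3,6] N   >
        [3,5] N/NP   >
          [3,4] "a" : (N/NP)/NP
          [4,5] "often" : NP
        [5,6] "idea" : NP
    [6,7] "some" : (S\PP)\(S/NP)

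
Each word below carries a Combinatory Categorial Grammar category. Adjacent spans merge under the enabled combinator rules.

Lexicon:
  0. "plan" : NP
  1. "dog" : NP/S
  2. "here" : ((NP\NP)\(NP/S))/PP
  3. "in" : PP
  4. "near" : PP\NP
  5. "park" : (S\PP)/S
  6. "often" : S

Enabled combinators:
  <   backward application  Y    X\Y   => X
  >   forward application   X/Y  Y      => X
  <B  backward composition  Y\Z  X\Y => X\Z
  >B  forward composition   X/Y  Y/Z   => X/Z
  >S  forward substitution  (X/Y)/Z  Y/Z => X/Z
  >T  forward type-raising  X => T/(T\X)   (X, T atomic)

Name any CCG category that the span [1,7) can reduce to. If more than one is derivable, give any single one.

[0,7] S   <
  [0,1] "plan" : NP
  [1,7] S\NP   <B
    [1,4] NP\NP   <
      [1,2] "dog" : NP/S
      [2,4] (NP\NP)\(NP/S)   >
        [2,3] "here" : ((NP\NP)\(NP/S))/PP
        [3,4] "in" : PP
    [4,7] S\NP   <B
      [4,5] "near" : PP\NP
      [5,7] S\PP   >
        [5,6] "park" : (S\PP)/S
        [6,7] "often" : S

S\NP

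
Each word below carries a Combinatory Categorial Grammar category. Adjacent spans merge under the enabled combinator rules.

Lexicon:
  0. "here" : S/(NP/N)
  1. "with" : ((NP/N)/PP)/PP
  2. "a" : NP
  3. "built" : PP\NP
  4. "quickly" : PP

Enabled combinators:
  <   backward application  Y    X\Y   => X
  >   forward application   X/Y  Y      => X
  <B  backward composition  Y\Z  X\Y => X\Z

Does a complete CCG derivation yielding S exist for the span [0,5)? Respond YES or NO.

YES

[0,5] S   >
  [0,1] "here" : S/(NP/N)
  [1,5] NP/N   >
    [1,4] (NP/N)/PP   >
      [1,2] "with" : ((NP/N)/PP)/PP
      [2,4] PP   <
        [2,3] "a" : NP
        [3,4] "built" : PP\NP
    [4,5] "quickly" : PP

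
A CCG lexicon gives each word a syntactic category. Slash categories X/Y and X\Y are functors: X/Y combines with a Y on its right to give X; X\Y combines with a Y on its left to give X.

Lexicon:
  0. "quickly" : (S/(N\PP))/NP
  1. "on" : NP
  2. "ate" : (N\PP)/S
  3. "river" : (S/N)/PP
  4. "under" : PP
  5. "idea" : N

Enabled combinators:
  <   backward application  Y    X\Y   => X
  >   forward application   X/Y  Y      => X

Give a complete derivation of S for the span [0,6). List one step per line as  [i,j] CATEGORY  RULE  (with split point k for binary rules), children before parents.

[0,6] S   >
  [0,2] S/(N\PP)   >
    [0,1] "quickly" : (S/(N\PP))/NP
    [1,2] "on" : NP
  [2,6] N\PP   >
    [2,3] "ate" : (N\PP)/S
    [3,6] S   >
      [3,5] S/N   >
        [3,4] "river" : (S/N)/PP
        [4,5] "under" : PP
      [5,6] "idea" : N

[0,1] (S/(N\PP))/NP  lex  "quickly"
[1,2] NP  lex  "on"
[0,2] S/(N\PP)  >  k=1
[2,3] (N\PP)/S  lex  "ate"
[3,4] (S/N)/PP  lex  "river"
[4,5] PP  lex  "under"
[3,5] S/N  >  k=4
[5,6] N  lex  "idea"
[3,6] S  >  k=5
[2,6] N\PP  >  k=3
[0,6] S  >  k=2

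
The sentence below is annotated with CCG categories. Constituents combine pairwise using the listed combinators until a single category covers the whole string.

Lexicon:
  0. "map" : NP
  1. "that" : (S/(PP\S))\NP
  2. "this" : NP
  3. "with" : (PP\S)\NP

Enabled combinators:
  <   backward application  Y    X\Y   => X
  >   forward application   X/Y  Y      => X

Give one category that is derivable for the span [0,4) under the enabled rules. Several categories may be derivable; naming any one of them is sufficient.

S

[0,4] S   >
  [0,2] S/(PP\S)   <
    [0,1] "map" : NP
    [1,2] "that" : (S/(PP\S))\NP
  [2,4] PP\S   <
    [2,3] "this" : NP
    [3,4] "with" : (PP\S)\NP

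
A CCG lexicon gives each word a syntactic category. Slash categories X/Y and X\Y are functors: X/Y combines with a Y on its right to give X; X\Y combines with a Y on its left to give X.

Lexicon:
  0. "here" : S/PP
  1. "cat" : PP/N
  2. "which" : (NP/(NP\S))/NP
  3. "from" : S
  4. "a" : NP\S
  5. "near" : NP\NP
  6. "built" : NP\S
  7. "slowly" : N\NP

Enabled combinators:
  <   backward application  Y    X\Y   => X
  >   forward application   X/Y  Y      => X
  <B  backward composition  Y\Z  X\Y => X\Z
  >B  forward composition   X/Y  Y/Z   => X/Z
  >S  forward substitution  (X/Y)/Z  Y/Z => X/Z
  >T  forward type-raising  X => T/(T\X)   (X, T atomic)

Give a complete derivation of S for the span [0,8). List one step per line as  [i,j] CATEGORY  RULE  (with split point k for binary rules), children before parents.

[0,8] S   >
  [0,1] "here" : S/PP
  [1,8] PP   >
    [1,2] "cat" : PP/N
    [2,8] N   <
      [2,7] NP   >
        [2,6] NP/(NP\S)   >
          [2,3] "which" : (NP/(NP\S))/NP
          [3,6] NP   <
            [3,4] "from" : S
            [4,6] NP\S   <B
              [4,5] "a" : NP\S
              [5,6] "near" : NP\NP
        [6,7] "built" : NP\S
      [7,8] "slowly" : N\NP

[0,1] S/PP  lex  "here"
[1,2] PP/N  lex  "cat"
[2,3] (NP/(NP\S))/NP  lex  "which"
[3,4] S  lex  "from"
[4,5] NP\S  lex  "a"
[5,6] NP\NP  lex  "near"
[4,6] NP\S  <B  k=5
[3,6] NP  <  k=4
[2,6] NP/(NP\S)  >  k=3
[6,7] NP\S  lex  "built"
[2,7] NP  >  k=6
[7,8] N\NP  lex  "slowly"
[2,8] N  <  k=7
[1,8] PP  >  k=2
[0,8] S  >  k=1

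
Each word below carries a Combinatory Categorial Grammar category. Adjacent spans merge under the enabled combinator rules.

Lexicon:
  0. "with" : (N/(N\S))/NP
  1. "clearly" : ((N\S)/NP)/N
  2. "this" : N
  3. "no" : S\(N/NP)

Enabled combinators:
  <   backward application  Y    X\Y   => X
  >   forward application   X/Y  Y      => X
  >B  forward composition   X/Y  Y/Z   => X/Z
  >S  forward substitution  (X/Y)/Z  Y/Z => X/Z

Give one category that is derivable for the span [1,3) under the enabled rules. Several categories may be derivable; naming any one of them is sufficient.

(N\S)/NP

[0,4] S   <
  [0,3] N/NP   >S
    [0,1] "with" : (N/(N\S))/NP
    [1,3] (N\S)/NP   >
      [1,2] "clearly" : ((N\S)/NP)/N
      [2,3] "this" : N
  [3,4] "no" : S\(N/NP)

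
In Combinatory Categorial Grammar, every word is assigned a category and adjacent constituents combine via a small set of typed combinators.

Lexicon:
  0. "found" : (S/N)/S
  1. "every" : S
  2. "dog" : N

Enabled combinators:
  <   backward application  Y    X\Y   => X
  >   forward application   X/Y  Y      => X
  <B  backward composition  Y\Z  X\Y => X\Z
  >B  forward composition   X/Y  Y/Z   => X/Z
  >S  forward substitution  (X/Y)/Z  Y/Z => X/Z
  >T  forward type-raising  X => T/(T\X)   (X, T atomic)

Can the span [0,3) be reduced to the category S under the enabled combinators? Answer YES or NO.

[0,3] S   >
  [0,2] S/N   >
    [0,1] "found" : (S/N)/S
    [1,2] "every" : S
  [2,3] "dog" : N

YES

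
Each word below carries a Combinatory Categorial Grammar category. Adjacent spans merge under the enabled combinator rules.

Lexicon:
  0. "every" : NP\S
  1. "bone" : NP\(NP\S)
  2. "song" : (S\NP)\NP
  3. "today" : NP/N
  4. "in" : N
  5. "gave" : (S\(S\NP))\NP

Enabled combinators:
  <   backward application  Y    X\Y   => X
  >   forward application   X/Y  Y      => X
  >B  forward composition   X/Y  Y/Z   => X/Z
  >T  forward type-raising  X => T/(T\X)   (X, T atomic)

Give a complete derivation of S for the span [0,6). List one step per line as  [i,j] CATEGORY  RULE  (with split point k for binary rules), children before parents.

[0,1] NP\S  lex  "every"
[1,2] NP\(NP\S)  lex  "bone"
[0,2] NP  <  k=1
[2,3] (S\NP)\NP  lex  "song"
[0,3] S\NP  <  k=2
[3,4] NP/N  lex  "today"
[4,5] N  lex  "in"
[3,5] NP  >  k=4
[5,6] (S\(S\NP))\NP  lex  "gave"
[3,6] S\(S\NP)  <  k=5
[0,6] S  <  k=3

[0,6] S   <
  [0,3] S\NP   <
    [0,2] NP   <
      [0,1] "every" : NP\S
      [1,2] "bone" : NP\(NP\S)
    [2,3] "song" : (S\NP)\NP
  [3,6] S\(S\NP)   <
    [3,5] NP   >
      [3,4] "today" : NP/N
      [4,5] "in" : N
    [5,6] "gave" : (S\(S\NP))\NP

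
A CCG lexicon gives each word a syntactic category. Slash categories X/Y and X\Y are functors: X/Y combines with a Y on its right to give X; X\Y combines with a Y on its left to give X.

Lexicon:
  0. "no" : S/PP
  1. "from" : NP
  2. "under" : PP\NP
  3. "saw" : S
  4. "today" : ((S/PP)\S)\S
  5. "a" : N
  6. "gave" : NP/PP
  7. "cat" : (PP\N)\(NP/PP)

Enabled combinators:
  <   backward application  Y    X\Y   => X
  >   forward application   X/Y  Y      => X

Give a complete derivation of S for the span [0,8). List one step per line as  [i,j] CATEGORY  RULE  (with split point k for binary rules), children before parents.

[0,1] S/PP  lex  "no"
[1,2] NP  lex  "from"
[2,3] PP\NP  lex  "under"
[1,3] PP  <  k=2
[0,3] S  >  k=1
[3,4] S  lex  "saw"
[4,5] ((S/PP)\S)\S  lex  "today"
[3,5] (S/PP)\S  <  k=4
[0,5] S/PP  <  k=3
[5,6] N  lex  "a"
[6,7] NP/PP  lex  "gave"
[7,8] (PP\N)\(NP/PP)  lex  "cat"
[6,8] PP\N  <  k=7
[5,8] PP  <  k=6
[0,8] S  >  k=5

[0,8] S   >
  [0,5] S/PP   <
    [0,3] S   >
      [0,1] "no" : S/PP
      [1,3] PP   <
        [1,2] "from" : NP
        [2,3] "under" : PP\NP
    [3,5] (S/PP)\S   <
      [3,4] "saw" : S
      [4,5] "today" : ((S/PP)\S)\S
  [5,8] PP   <
    [5,6] "a" : N
    [6,8] PP\N   <
      [6,7] "gave" : NP/PP
      [7,8] "cat" : (PP\N)\(NP/PP)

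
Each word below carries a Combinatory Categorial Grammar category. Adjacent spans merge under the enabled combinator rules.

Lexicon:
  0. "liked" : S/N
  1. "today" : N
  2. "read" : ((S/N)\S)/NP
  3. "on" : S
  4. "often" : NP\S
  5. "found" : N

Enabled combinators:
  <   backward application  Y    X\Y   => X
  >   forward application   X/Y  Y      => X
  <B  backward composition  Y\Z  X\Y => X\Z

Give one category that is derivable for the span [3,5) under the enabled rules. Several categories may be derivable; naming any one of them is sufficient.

[0,6] S   >
  [0,5] S/N   <
    [0,2] S   >
      [0,1] "liked" : S/N
      [1,2] "today" : N
    [2,5] (S/N)\S   >
      [2,3] "read" : ((S/N)\S)/NP
      [3,5] NP   <
        [3,4] "on" : S
        [4,5] "often" : NP\S
  [5,6] "found" : N

NP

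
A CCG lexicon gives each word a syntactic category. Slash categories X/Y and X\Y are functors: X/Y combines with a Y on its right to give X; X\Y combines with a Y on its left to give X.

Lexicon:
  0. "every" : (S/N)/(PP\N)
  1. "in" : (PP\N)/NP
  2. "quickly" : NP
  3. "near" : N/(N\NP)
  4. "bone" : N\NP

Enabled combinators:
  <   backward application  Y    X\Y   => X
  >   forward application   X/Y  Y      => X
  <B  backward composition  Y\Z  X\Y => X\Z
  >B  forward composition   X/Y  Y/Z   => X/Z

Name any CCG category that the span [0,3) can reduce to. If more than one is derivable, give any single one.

S/N

[0,5] S   >
  [0,3] S/N   >
    [0,1] "every" : (S/N)/(PP\N)
    [1,3] PP\N   >
      [1,2] "in" : (PP\N)/NP
      [2,3] "quickly" : NP
  [3,5] N   >
    [3,4] "near" : N/(N\NP)
    [4,5] "bone" : N\NP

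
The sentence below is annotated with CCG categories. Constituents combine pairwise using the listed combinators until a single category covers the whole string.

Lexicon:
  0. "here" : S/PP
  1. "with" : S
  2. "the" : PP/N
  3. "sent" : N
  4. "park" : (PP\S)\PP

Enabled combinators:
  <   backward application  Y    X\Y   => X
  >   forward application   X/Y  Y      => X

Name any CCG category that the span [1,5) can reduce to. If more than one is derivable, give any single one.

PP

[0,5] S   >
  [0,1] "here" : S/PP
  [1,5] PP   <
    [1,2] "with" : S
    [2,5] PP\S   <
      [2,4] PP   >
        [2,3] "the" : PP/N
        [3,4] "sent" : N
      [4,5] "park" : (PP\S)\PP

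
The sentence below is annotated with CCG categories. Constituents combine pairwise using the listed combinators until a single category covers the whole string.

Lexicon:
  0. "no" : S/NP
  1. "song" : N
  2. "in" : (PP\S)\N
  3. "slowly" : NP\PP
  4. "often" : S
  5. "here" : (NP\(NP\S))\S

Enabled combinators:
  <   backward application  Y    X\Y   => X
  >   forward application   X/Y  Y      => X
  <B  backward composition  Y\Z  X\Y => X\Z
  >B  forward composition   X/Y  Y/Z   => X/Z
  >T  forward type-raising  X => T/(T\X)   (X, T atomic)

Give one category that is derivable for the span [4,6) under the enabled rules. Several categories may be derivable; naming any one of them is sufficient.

NP\(NP\S)

[0,6] S   >
  [0,1] "no" : S/NP
  [1,6] NP   <
    [1,4] NP\S   <B
      [1,3] PP\S   <
        [1,2] "song" : N
        [2,3] "in" : (PP\S)\N
      [3,4] "slowly" : NP\PP
    [4,6] NP\(NP\S)   <
      [4,5] "often" : S
      [5,6] "here" : (NP\(NP\S))\S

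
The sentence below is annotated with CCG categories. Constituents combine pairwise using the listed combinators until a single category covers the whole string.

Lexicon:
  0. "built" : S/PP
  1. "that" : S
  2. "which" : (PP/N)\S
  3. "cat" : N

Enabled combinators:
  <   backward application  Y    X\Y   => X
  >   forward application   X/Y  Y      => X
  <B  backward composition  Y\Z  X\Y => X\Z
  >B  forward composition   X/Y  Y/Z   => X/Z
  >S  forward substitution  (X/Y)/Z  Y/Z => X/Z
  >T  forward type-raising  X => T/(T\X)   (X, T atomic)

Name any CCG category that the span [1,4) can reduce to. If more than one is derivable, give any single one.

[0,4] S   >
  [0,1] "built" : S/PP
  [1,4] PP   >
    [1,3] PP/N   <
      [1,2] "that" : S
      [2,3] "which" : (PP/N)\S
    [3,4] "cat" : N

PP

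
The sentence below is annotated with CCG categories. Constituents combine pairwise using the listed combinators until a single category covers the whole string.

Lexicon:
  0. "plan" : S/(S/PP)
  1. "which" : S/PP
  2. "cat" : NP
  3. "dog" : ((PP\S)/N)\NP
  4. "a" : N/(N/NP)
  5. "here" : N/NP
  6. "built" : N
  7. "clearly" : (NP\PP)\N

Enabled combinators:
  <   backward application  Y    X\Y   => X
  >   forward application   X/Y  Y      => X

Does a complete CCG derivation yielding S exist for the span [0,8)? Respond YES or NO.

NO

S/(S/PP) S/PP NP ((PP\S)/N)\NP N/(N/NP) N/NP N (NP\PP)\N
CKY chart[0,8] = {NP}; S ∉ chart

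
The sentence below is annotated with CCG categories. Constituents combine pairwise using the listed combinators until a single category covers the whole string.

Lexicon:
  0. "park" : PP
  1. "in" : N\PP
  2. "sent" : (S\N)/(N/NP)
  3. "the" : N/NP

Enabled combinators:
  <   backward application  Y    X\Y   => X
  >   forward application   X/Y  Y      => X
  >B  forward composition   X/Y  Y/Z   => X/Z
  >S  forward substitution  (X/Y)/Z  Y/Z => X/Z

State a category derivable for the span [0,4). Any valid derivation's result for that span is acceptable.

S

[0,4] S   <
  [0,2] N   <
    [0,1] "park" : PP
    [1,2] "in" : N\PP
  [2,4] S\N   >
    [2,3] "sent" : (S\N)/(N/NP)
    [3,4] "the" : N/NP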